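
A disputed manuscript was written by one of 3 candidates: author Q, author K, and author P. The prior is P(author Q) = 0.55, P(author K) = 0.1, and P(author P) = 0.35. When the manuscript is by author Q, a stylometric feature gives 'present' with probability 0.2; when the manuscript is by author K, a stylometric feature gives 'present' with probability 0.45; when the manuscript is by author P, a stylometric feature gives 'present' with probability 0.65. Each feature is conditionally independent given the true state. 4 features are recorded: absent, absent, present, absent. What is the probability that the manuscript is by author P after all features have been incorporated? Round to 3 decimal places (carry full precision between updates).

After 'absent': normaliser = 0.8·0.5500 + 0.55·0.1000 + 0.35·0.3500; P(author Q) ≈ 0.7126, P(author K) ≈ 0.0891, P(author P) ≈ 0.1984
After 'absent': normaliser = 0.8·0.7126 + 0.55·0.0891 + 0.35·0.1984; P(author Q) ≈ 0.8280, P(author K) ≈ 0.0712, P(author P) ≈ 0.1009
After 'present': normaliser = 0.2·0.8280 + 0.45·0.0712 + 0.65·0.1009; P(author Q) ≈ 0.6292, P(author K) ≈ 0.1217, P(author P) ≈ 0.2491
After 'absent': normaliser = 0.8·0.6292 + 0.55·0.1217 + 0.35·0.2491; P(author Q) ≈ 0.7656, P(author K) ≈ 0.1018, P(author P) ≈ 0.1326

0.133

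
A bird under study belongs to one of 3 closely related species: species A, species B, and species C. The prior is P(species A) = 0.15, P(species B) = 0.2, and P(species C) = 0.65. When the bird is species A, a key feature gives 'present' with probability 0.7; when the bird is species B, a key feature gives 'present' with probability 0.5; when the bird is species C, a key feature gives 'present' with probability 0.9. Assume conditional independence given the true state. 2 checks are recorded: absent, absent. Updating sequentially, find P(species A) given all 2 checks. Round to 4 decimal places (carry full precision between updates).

After 'absent': normaliser = 0.3·0.1500 + 0.5·0.2000 + 0.1·0.6500; P(species A) ≈ 0.2143, P(species B) ≈ 0.4762, P(species C) ≈ 0.3095
After 'absent': normaliser = 0.3·0.2143 + 0.5·0.4762 + 0.1·0.3095; P(species A) ≈ 0.1929, P(species B) ≈ 0.7143, P(species C) ≈ 0.0929

0.1929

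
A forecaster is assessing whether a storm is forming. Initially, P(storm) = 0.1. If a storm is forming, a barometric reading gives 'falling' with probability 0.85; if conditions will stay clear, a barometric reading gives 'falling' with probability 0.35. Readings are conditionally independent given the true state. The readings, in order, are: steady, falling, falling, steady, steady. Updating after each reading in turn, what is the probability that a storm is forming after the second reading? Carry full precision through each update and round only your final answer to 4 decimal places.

0.0586

After 'steady': P(storm) = 0.15·0.1000 / (0.15·0.1000 + 0.65·0.9000) ≈ 0.0250
After 'falling': P(storm) = 0.85·0.0250 / (0.85·0.0250 + 0.35·0.9750) ≈ 0.0586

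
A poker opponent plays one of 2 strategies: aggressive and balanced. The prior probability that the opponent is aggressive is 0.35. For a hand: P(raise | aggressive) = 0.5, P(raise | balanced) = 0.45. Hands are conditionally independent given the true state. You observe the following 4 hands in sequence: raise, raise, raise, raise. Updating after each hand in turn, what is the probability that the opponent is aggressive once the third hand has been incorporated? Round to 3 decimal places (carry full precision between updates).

0.425

Each posterior becomes the prior for the next update.
After 'raise': P(aggressive) = 0.5·0.3500 / (0.5·0.3500 + 0.45·0.6500) ≈ 0.3743
After 'raise': P(aggressive) = 0.5·0.3743 / (0.5·0.3743 + 0.45·0.6257) ≈ 0.3993
After 'raise': P(aggressive) = 0.5·0.3993 / (0.5·0.3993 + 0.45·0.6007) ≈ 0.4248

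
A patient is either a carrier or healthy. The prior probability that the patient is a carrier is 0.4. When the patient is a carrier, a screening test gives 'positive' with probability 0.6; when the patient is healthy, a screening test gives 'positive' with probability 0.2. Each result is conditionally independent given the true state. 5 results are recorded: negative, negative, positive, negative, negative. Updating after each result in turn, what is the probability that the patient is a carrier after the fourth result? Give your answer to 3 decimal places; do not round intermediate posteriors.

0.200

After 'negative': P(carrier) = 0.4·0.4000 / (0.4·0.4000 + 0.8·0.6000) ≈ 0.2500
After 'negative': P(carrier) = 0.4·0.2500 / (0.4·0.2500 + 0.8·0.7500) ≈ 0.1429
After 'positive': P(carrier) = 0.6·0.1429 / (0.6·0.1429 + 0.2·0.8571) ≈ 0.3333
After 'negative': P(carrier) = 0.4·0.3333 / (0.4·0.3333 + 0.8·0.6667) ≈ 0.2000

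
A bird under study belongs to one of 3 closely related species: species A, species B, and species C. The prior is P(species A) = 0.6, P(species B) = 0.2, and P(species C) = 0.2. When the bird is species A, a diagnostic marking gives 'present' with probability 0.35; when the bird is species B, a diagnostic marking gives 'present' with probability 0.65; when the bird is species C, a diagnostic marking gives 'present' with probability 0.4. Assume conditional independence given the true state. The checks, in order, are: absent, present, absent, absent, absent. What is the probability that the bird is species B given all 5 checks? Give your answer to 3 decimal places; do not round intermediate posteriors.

After 'absent': normaliser = 0.65·0.6000 + 0.35·0.2000 + 0.6·0.2000; P(species A) ≈ 0.6724, P(species B) ≈ 0.1207, P(species C) ≈ 0.2069
After 'present': normaliser = 0.35·0.6724 + 0.65·0.1207 + 0.4·0.2069; P(species A) ≈ 0.5935, P(species B) ≈ 0.1978, P(species C) ≈ 0.2087
After 'absent': normaliser = 0.65·0.5935 + 0.35·0.1978 + 0.6·0.2087; P(species A) ≈ 0.6649, P(species B) ≈ 0.1193, P(species C) ≈ 0.2158
After 'absent': normaliser = 0.65·0.6649 + 0.35·0.1193 + 0.6·0.2158; P(species A) ≈ 0.7162, P(species B) ≈ 0.0692, P(species C) ≈ 0.2146
After 'absent': normaliser = 0.65·0.7162 + 0.35·0.0692 + 0.6·0.2146; P(species A) ≈ 0.7527, P(species B) ≈ 0.0392, P(species C) ≈ 0.2082

0.039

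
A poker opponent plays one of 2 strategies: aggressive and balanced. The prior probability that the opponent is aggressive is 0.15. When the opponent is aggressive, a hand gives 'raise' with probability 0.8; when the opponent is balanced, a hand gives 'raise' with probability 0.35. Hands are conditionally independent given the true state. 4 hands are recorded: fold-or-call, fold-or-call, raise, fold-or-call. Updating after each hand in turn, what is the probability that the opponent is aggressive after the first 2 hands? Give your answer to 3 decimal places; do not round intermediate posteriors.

Apply Bayes' rule sequentially, carrying P(aggressive) forward.
After 'fold-or-call': P(aggressive) = 0.2·0.1500 / (0.2·0.1500 + 0.65·0.8500) ≈ 0.0515
After 'fold-or-call': P(aggressive) = 0.2·0.0515 / (0.2·0.0515 + 0.65·0.9485) ≈ 0.0164

0.016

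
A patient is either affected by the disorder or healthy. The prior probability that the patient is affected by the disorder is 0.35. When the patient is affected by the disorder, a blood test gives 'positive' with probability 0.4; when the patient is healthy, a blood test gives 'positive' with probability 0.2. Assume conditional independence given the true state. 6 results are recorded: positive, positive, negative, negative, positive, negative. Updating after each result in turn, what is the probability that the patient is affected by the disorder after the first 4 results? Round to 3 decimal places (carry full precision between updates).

0.548

After 'positive': P(affected) = 0.4·0.3500 / (0.4·0.3500 + 0.2·0.6500) ≈ 0.5185
After 'positive': P(affected) = 0.4·0.5185 / (0.4·0.5185 + 0.2·0.4815) ≈ 0.6829
After 'negative': P(affected) = 0.6·0.6829 / (0.6·0.6829 + 0.8·0.3171) ≈ 0.6176
After 'negative': P(affected) = 0.6·0.6176 / (0.6·0.6176 + 0.8·0.3824) ≈ 0.5478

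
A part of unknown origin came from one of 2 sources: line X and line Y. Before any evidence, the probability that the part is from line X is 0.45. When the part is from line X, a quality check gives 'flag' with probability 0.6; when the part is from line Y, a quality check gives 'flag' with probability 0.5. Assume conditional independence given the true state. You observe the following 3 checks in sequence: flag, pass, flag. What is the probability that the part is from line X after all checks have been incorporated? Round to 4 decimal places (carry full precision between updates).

0.4852

After 'flag': P(line X) = 0.6·0.4500 / (0.6·0.4500 + 0.5·0.5500) ≈ 0.4954
After 'pass': P(line X) = 0.4·0.4954 / (0.4·0.4954 + 0.5·0.5046) ≈ 0.4399
After 'flag': P(line X) = 0.6·0.4399 / (0.6·0.4399 + 0.5·0.5601) ≈ 0.4852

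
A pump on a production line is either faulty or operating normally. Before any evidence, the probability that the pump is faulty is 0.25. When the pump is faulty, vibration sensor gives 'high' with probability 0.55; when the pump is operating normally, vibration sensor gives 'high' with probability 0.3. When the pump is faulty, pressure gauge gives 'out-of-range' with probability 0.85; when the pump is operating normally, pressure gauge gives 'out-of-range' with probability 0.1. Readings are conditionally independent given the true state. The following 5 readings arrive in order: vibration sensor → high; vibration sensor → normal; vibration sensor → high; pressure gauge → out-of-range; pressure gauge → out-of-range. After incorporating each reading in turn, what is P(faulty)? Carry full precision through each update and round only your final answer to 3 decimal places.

0.981

After vibration sensor='high': P(faulty) = 0.55·0.2500 / (0.55·0.2500 + 0.3·0.7500) ≈ 0.3793
After vibration sensor='normal': P(faulty) = 0.45·0.3793 / (0.45·0.3793 + 0.7·0.6207) ≈ 0.2821
After vibration sensor='high': P(faulty) = 0.55·0.2821 / (0.55·0.2821 + 0.3·0.7179) ≈ 0.4187
After pressure gauge='out-of-range': P(faulty) = 0.85·0.4187 / (0.85·0.4187 + 0.1·0.5813) ≈ 0.8596
After pressure gauge='out-of-range': P(faulty) = 0.85·0.8596 / (0.85·0.8596 + 0.1·0.1404) ≈ 0.9811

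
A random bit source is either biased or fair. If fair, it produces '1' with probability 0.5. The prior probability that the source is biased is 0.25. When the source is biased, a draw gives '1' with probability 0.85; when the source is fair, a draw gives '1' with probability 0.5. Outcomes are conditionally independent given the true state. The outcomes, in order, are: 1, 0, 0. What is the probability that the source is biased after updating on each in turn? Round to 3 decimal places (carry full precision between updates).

0.049

After '1': P(biased) = 0.85·0.2500 / (0.85·0.2500 + 0.5·0.7500) ≈ 0.3617
After '0': P(biased) = 0.15·0.3617 / (0.15·0.3617 + 0.5·0.6383) ≈ 0.1453
After '0': P(biased) = 0.15·0.1453 / (0.15·0.1453 + 0.5·0.8547) ≈ 0.0485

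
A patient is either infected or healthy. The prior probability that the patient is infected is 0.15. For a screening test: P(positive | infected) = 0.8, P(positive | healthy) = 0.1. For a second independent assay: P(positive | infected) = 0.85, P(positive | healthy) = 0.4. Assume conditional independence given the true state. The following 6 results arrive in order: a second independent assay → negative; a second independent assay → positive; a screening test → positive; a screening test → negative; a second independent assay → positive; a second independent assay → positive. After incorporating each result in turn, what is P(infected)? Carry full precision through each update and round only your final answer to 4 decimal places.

Apply Bayes' rule sequentially, carrying P(infected) forward.
After a second independent assay='negative': P(infected) = 0.15·0.1500 / (0.15·0.1500 + 0.6·0.8500) ≈ 0.0423
After a second independent assay='positive': P(infected) = 0.85·0.0423 / (0.85·0.0423 + 0.4·0.9577) ≈ 0.0857
After a screening test='positive': P(infected) = 0.8·0.0857 / (0.8·0.0857 + 0.1·0.9143) ≈ 0.4286
After a screening test='negative': P(infected) = 0.2·0.4286 / (0.2·0.4286 + 0.9·0.5714) ≈ 0.1429
After a second independent assay='positive': P(infected) = 0.85·0.1429 / (0.85·0.1429 + 0.4·0.8571) ≈ 0.2615
After a second independent assay='positive': P(infected) = 0.85·0.2615 / (0.85·0.2615 + 0.4·0.7385) ≈ 0.4294

0.4294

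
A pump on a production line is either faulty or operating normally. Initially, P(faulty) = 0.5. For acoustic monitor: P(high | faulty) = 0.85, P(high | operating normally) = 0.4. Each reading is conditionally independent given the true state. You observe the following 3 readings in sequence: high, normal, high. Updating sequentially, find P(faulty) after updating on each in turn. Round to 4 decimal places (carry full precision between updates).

After 'high': P(faulty) = 0.85·0.5000 / (0.85·0.5000 + 0.4·0.5000) ≈ 0.6800
After 'normal': P(faulty) = 0.15·0.6800 / (0.15·0.6800 + 0.6·0.3200) ≈ 0.3469
After 'high': P(faulty) = 0.85·0.3469 / (0.85·0.3469 + 0.4·0.6531) ≈ 0.5303

0.5303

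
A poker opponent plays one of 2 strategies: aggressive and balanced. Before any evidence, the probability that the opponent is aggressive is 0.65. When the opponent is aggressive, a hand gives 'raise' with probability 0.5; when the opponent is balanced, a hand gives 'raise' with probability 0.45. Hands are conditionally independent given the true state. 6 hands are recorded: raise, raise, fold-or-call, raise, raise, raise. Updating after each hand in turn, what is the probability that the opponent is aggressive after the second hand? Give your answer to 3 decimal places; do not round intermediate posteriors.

0.696

After 'raise': P(aggressive) = 0.5·0.6500 / (0.5·0.6500 + 0.45·0.3500) ≈ 0.6736
After 'raise': P(aggressive) = 0.5·0.6736 / (0.5·0.6736 + 0.45·0.3264) ≈ 0.6963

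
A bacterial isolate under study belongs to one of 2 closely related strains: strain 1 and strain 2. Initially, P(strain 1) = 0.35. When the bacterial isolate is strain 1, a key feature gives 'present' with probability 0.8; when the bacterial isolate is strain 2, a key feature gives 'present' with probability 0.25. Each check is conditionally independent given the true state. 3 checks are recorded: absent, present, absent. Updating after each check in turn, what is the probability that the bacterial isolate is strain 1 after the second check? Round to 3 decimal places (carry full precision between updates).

Each posterior becomes the prior for the next update.
After 'absent': P(strain 1) = 0.2·0.3500 / (0.2·0.3500 + 0.75·0.6500) ≈ 0.1256
After 'present': P(strain 1) = 0.8·0.1256 / (0.8·0.1256 + 0.25·0.8744) ≈ 0.3148

0.315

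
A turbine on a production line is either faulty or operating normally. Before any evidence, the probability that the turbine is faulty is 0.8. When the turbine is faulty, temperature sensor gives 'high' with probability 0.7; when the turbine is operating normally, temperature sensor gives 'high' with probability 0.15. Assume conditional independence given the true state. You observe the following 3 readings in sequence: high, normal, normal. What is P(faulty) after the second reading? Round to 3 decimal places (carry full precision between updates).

After 'high': P(faulty) = 0.7·0.8000 / (0.7·0.8000 + 0.15·0.2000) ≈ 0.9492
After 'normal': P(faulty) = 0.3·0.9492 / (0.3·0.9492 + 0.85·0.0508) ≈ 0.8682

0.868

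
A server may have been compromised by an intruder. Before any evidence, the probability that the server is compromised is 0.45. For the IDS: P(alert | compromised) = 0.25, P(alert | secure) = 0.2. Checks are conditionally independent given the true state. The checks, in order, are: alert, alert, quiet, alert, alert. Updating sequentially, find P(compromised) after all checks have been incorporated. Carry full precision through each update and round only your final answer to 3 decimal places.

Each posterior becomes the prior for the next update.
After 'alert': P(compromised) = 0.25·0.4500 / (0.25·0.4500 + 0.2·0.5500) ≈ 0.5056
After 'alert': P(compromised) = 0.25·0.5056 / (0.25·0.5056 + 0.2·0.4944) ≈ 0.5611
After 'quiet': P(compromised) = 0.75·0.5611 / (0.75·0.5611 + 0.8·0.4389) ≈ 0.5451
After 'alert': P(compromised) = 0.25·0.5451 / (0.25·0.5451 + 0.2·0.4549) ≈ 0.5997
After 'alert': P(compromised) = 0.25·0.5997 / (0.25·0.5997 + 0.2·0.4003) ≈ 0.6519

0.652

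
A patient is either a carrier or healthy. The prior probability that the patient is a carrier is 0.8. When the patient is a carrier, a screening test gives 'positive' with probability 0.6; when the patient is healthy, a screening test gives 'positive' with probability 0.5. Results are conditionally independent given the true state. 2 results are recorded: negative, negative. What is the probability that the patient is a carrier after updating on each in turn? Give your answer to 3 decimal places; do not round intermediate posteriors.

After 'negative': P(carrier) = 0.4·0.8000 / (0.4·0.8000 + 0.5·0.2000) ≈ 0.7619
After 'negative': P(carrier) = 0.4·0.7619 / (0.4·0.7619 + 0.5·0.2381) ≈ 0.7191

0.719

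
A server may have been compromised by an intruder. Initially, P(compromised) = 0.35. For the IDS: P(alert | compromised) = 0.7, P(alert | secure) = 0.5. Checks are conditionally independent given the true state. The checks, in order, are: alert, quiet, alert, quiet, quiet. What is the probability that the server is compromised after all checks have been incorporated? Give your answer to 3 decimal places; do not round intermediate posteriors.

After 'alert': P(compromised) = 0.7·0.3500 / (0.7·0.3500 + 0.5·0.6500) ≈ 0.4298
After 'quiet': P(compromised) = 0.3·0.4298 / (0.3·0.4298 + 0.5·0.5702) ≈ 0.3114
After 'alert': P(compromised) = 0.7·0.3114 / (0.7·0.3114 + 0.5·0.6886) ≈ 0.3877
After 'quiet': P(compromised) = 0.3·0.3877 / (0.3·0.3877 + 0.5·0.6123) ≈ 0.2753
After 'quiet': P(compromised) = 0.3·0.2753 / (0.3·0.2753 + 0.5·0.7247) ≈ 0.1856

0.186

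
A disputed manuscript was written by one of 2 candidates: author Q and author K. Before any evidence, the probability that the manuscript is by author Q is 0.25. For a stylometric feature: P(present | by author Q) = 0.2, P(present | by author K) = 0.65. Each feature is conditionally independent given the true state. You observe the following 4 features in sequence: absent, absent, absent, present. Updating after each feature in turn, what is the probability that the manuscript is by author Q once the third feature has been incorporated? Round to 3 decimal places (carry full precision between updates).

0.799

Each posterior becomes the prior for the next update.
After 'absent': P(author Q) = 0.8·0.2500 / (0.8·0.2500 + 0.35·0.7500) ≈ 0.4324
After 'absent': P(author Q) = 0.8·0.4324 / (0.8·0.4324 + 0.35·0.5676) ≈ 0.6352
After 'absent': P(author Q) = 0.8·0.6352 / (0.8·0.6352 + 0.35·0.3648) ≈ 0.7992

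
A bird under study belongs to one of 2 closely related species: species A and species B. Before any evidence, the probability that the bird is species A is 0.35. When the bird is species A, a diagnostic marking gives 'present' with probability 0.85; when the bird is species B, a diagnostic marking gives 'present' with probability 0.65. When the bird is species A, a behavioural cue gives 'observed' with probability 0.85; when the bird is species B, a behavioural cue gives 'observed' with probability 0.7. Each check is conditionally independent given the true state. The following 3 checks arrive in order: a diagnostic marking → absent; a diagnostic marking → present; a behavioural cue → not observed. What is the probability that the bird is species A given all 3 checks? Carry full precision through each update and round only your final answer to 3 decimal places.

0.131

Each posterior becomes the prior for the next update.
After a diagnostic marking='absent': P(species A) = 0.15·0.3500 / (0.15·0.3500 + 0.35·0.6500) ≈ 0.1875
After a diagnostic marking='present': P(species A) = 0.85·0.1875 / (0.85·0.1875 + 0.65·0.8125) ≈ 0.2318
After a behavioural cue='not observed': P(species A) = 0.15·0.2318 / (0.15·0.2318 + 0.3·0.7682) ≈ 0.1311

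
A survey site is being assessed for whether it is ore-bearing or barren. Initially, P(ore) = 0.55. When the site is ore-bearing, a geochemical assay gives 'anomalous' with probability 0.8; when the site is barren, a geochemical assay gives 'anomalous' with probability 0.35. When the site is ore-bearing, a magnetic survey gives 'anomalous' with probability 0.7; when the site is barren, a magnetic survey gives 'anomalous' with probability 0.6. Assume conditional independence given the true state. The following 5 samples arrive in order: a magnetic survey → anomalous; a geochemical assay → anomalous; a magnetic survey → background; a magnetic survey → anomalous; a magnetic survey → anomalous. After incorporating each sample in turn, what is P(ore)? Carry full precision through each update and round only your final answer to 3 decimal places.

0.769

After a magnetic survey='anomalous': P(ore) = 0.7·0.5500 / (0.7·0.5500 + 0.6·0.4500) ≈ 0.5878
After a geochemical assay='anomalous': P(ore) = 0.8·0.5878 / (0.8·0.5878 + 0.35·0.4122) ≈ 0.7652
After a magnetic survey='background': P(ore) = 0.3·0.7652 / (0.3·0.7652 + 0.4·0.2348) ≈ 0.7097
After a magnetic survey='anomalous': P(ore) = 0.7·0.7097 / (0.7·0.7097 + 0.6·0.2903) ≈ 0.7404
After a magnetic survey='anomalous': P(ore) = 0.7·0.7404 / (0.7·0.7404 + 0.6·0.2596) ≈ 0.7689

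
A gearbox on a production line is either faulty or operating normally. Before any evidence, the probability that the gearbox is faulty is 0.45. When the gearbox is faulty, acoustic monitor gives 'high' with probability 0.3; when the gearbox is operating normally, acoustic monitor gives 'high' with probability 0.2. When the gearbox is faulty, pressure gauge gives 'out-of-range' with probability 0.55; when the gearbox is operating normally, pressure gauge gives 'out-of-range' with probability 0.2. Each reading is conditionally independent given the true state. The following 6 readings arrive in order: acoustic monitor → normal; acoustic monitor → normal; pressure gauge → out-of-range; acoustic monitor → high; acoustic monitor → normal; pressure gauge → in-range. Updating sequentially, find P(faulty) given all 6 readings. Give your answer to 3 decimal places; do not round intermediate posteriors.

0.560

After acoustic monitor='normal': P(faulty) = 0.7·0.4500 / (0.7·0.4500 + 0.8·0.5500) ≈ 0.4172
After acoustic monitor='normal': P(faulty) = 0.7·0.4172 / (0.7·0.4172 + 0.8·0.5828) ≈ 0.3852
After pressure gauge='out-of-range': P(faulty) = 0.55·0.3852 / (0.55·0.3852 + 0.2·0.6148) ≈ 0.6327
After acoustic monitor='high': P(faulty) = 0.3·0.6327 / (0.3·0.6327 + 0.2·0.3673) ≈ 0.7210
After acoustic monitor='normal': P(faulty) = 0.7·0.7210 / (0.7·0.7210 + 0.8·0.2790) ≈ 0.6933
After pressure gauge='in-range': P(faulty) = 0.45·0.6933 / (0.45·0.6933 + 0.8·0.3067) ≈ 0.5598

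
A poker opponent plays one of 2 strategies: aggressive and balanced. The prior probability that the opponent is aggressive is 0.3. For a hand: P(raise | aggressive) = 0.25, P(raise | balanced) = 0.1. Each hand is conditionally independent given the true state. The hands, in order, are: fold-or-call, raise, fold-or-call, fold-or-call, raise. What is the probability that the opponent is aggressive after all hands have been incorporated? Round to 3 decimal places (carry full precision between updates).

After 'fold-or-call': P(aggressive) = 0.75·0.3000 / (0.75·0.3000 + 0.9·0.7000) ≈ 0.2632
After 'raise': P(aggressive) = 0.25·0.2632 / (0.25·0.2632 + 0.1·0.7368) ≈ 0.4717
After 'fold-or-call': P(aggressive) = 0.75·0.4717 / (0.75·0.4717 + 0.9·0.5283) ≈ 0.4266
After 'fold-or-call': P(aggressive) = 0.75·0.4266 / (0.75·0.4266 + 0.9·0.5734) ≈ 0.3827
After 'raise': P(aggressive) = 0.25·0.3827 / (0.25·0.3827 + 0.1·0.6173) ≈ 0.6079

0.608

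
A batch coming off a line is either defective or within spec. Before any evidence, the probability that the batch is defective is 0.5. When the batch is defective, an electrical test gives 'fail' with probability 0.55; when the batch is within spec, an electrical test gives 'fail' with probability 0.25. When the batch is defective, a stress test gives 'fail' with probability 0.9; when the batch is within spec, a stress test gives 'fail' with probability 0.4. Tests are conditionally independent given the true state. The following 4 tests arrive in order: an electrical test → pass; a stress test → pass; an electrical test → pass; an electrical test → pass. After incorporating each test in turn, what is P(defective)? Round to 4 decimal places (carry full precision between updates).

0.0347

After an electrical test='pass': P(defective) = 0.45·0.5000 / (0.45·0.5000 + 0.75·0.5000) ≈ 0.3750
After a stress test='pass': P(defective) = 0.1·0.3750 / (0.1·0.3750 + 0.6·0.6250) ≈ 0.0909
After an electrical test='pass': P(defective) = 0.45·0.0909 / (0.45·0.0909 + 0.75·0.9091) ≈ 0.0566
After an electrical test='pass': P(defective) = 0.45·0.0566 / (0.45·0.0566 + 0.75·0.9434) ≈ 0.0347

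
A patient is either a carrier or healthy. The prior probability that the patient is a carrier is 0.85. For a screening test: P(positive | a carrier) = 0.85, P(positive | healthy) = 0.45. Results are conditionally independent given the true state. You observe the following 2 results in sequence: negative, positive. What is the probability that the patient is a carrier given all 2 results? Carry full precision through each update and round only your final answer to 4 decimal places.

0.7448

Apply Bayes' rule sequentially, carrying P(carrier) forward.
After 'negative': P(carrier) = 0.15·0.8500 / (0.15·0.8500 + 0.55·0.1500) ≈ 0.6071
After 'positive': P(carrier) = 0.85·0.6071 / (0.85·0.6071 + 0.45·0.3929) ≈ 0.7448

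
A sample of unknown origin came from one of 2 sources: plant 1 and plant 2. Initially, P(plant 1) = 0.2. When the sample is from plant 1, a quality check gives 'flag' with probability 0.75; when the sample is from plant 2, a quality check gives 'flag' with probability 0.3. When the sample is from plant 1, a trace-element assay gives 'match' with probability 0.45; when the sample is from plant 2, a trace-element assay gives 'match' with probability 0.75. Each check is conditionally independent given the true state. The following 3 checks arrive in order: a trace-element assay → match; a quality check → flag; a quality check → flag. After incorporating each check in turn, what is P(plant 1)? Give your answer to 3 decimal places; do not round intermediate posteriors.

After a trace-element assay='match': P(plant 1) = 0.45·0.2000 / (0.45·0.2000 + 0.75·0.8000) ≈ 0.1304
After a quality check='flag': P(plant 1) = 0.75·0.1304 / (0.75·0.1304 + 0.3·0.8696) ≈ 0.2727
After a quality check='flag': P(plant 1) = 0.75·0.2727 / (0.75·0.2727 + 0.3·0.7273) ≈ 0.4839

0.484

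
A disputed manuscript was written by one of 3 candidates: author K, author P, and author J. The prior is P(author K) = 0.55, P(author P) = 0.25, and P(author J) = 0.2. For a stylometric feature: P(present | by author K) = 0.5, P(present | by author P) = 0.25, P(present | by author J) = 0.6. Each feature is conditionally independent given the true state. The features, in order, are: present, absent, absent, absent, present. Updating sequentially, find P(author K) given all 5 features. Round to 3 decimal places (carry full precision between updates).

After 'present': normaliser = 0.5·0.5500 + 0.25·0.2500 + 0.6·0.2000; P(author K) ≈ 0.6011, P(author P) ≈ 0.1366, P(author J) ≈ 0.2623
After 'absent': normaliser = 0.5·0.6011 + 0.75·0.1366 + 0.4·0.2623; P(author K) ≈ 0.5917, P(author P) ≈ 0.2017, P(author J) ≈ 0.2066
After 'absent': normaliser = 0.5·0.5917 + 0.75·0.2017 + 0.4·0.2066; P(author K) ≈ 0.5585, P(author P) ≈ 0.2856, P(author J) ≈ 0.1560
After 'absent': normaliser = 0.5·0.5585 + 0.75·0.2856 + 0.4·0.1560; P(author K) ≈ 0.5024, P(author P) ≈ 0.3854, P(author J) ≈ 0.1122
After 'present': normaliser = 0.5·0.5024 + 0.25·0.3854 + 0.6·0.1122; P(author K) ≈ 0.6055, P(author P) ≈ 0.2322, P(author J) ≈ 0.1623

0.605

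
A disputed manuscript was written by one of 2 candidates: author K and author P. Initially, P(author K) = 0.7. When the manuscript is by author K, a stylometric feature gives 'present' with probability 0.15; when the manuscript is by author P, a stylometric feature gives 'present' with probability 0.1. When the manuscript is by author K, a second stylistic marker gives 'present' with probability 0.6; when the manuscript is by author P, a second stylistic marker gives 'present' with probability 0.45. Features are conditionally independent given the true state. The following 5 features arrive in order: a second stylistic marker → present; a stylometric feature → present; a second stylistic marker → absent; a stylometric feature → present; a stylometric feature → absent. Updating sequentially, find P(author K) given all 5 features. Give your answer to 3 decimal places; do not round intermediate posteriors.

0.828

Each posterior becomes the prior for the next update.
After a second stylistic marker='present': P(author K) = 0.6·0.7000 / (0.6·0.7000 + 0.45·0.3000) ≈ 0.7568
After a stylometric feature='present': P(author K) = 0.15·0.7568 / (0.15·0.7568 + 0.1·0.2432) ≈ 0.8235
After a second stylistic marker='absent': P(author K) = 0.4·0.8235 / (0.4·0.8235 + 0.55·0.1765) ≈ 0.7724
After a stylometric feature='present': P(author K) = 0.15·0.7724 / (0.15·0.7724 + 0.1·0.2276) ≈ 0.8358
After a stylometric feature='absent': P(author K) = 0.85·0.8358 / (0.85·0.8358 + 0.9·0.1642) ≈ 0.8278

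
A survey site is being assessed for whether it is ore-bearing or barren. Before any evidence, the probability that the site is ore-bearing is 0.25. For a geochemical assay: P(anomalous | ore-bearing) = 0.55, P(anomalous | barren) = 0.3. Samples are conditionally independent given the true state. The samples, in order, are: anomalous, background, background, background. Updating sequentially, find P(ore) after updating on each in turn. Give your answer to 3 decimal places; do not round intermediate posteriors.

After 'anomalous': P(ore) = 0.55·0.2500 / (0.55·0.2500 + 0.3·0.7500) ≈ 0.3793
After 'background': P(ore) = 0.45·0.3793 / (0.45·0.3793 + 0.7·0.6207) ≈ 0.2821
After 'background': P(ore) = 0.45·0.2821 / (0.45·0.2821 + 0.7·0.7179) ≈ 0.2016
After 'background': P(ore) = 0.45·0.2016 / (0.45·0.2016 + 0.7·0.7984) ≈ 0.1397

0.140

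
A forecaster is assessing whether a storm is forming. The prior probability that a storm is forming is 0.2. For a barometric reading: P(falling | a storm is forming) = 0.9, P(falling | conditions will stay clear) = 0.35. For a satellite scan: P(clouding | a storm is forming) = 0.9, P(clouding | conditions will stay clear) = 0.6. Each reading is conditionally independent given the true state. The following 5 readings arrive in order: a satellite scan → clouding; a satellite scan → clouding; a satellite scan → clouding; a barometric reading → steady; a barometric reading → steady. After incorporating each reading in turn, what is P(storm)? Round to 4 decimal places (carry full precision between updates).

After a satellite scan='clouding': P(storm) = 0.9·0.2000 / (0.9·0.2000 + 0.6·0.8000) ≈ 0.2727
After a satellite scan='clouding': P(storm) = 0.9·0.2727 / (0.9·0.2727 + 0.6·0.7273) ≈ 0.3600
After a satellite scan='clouding': P(storm) = 0.9·0.3600 / (0.9·0.3600 + 0.6·0.6400) ≈ 0.4576
After a barometric reading='steady': P(storm) = 0.1·0.4576 / (0.1·0.4576 + 0.65·0.5424) ≈ 0.1149
After a barometric reading='steady': P(storm) = 0.1·0.1149 / (0.1·0.1149 + 0.65·0.8851) ≈ 0.0196

0.0196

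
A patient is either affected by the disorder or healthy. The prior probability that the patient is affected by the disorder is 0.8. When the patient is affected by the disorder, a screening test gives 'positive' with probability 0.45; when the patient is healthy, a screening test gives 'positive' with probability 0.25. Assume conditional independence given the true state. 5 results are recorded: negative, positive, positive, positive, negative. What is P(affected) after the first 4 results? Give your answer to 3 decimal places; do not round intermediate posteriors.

Each posterior becomes the prior for the next update.
After 'negative': P(affected) = 0.55·0.8000 / (0.55·0.8000 + 0.75·0.2000) ≈ 0.7458
After 'positive': P(affected) = 0.45·0.7458 / (0.45·0.7458 + 0.25·0.2542) ≈ 0.8408
After 'positive': P(affected) = 0.45·0.8408 / (0.45·0.8408 + 0.25·0.1592) ≈ 0.9048
After 'positive': P(affected) = 0.45·0.9048 / (0.45·0.9048 + 0.25·0.0952) ≈ 0.9448

0.945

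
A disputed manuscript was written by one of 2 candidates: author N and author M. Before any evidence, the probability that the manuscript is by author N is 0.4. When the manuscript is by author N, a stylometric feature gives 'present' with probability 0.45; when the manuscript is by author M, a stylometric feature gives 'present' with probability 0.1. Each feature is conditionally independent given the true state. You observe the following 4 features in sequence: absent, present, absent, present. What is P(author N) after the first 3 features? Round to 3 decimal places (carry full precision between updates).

After 'absent': P(author N) = 0.55·0.4000 / (0.55·0.4000 + 0.9·0.6000) ≈ 0.2895
After 'present': P(author N) = 0.45·0.2895 / (0.45·0.2895 + 0.1·0.7105) ≈ 0.6471
After 'absent': P(author N) = 0.55·0.6471 / (0.55·0.6471 + 0.9·0.3529) ≈ 0.5284

0.528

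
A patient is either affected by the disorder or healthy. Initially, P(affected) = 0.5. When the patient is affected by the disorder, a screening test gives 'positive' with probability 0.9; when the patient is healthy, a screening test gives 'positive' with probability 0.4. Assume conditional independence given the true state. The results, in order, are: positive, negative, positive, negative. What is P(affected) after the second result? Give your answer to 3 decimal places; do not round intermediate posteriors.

0.273

Each posterior becomes the prior for the next update.
After 'positive': P(affected) = 0.9·0.5000 / (0.9·0.5000 + 0.4·0.5000) ≈ 0.6923
After 'negative': P(affected) = 0.1·0.6923 / (0.1·0.6923 + 0.6·0.3077) ≈ 0.2727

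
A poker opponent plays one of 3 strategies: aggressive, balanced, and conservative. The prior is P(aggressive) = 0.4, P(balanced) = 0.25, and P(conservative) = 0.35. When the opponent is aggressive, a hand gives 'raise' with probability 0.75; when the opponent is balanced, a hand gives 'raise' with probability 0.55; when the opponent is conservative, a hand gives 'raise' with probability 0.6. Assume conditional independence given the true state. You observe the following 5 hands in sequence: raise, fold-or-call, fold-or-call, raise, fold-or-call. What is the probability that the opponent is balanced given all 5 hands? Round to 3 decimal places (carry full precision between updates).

After 'raise': normaliser = 0.75·0.4000 + 0.55·0.2500 + 0.6·0.3500; P(aggressive) ≈ 0.4633, P(balanced) ≈ 0.2124, P(conservative) ≈ 0.3243
After 'fold-or-call': normaliser = 0.25·0.4633 + 0.45·0.2124 + 0.4·0.3243; P(aggressive) ≈ 0.3396, P(balanced) ≈ 0.2801, P(conservative) ≈ 0.3803
After 'fold-or-call': normaliser = 0.25·0.3396 + 0.45·0.2801 + 0.4·0.3803; P(aggressive) ≈ 0.2338, P(balanced) ≈ 0.3472, P(conservative) ≈ 0.4190
After 'raise': normaliser = 0.75·0.2338 + 0.55·0.3472 + 0.6·0.4190; P(aggressive) ≈ 0.2839, P(balanced) ≈ 0.3091, P(conservative) ≈ 0.4070
After 'fold-or-call': normaliser = 0.25·0.2839 + 0.45·0.3091 + 0.4·0.4070; P(aggressive) ≈ 0.1903, P(balanced) ≈ 0.3731, P(conservative) ≈ 0.4366

0.373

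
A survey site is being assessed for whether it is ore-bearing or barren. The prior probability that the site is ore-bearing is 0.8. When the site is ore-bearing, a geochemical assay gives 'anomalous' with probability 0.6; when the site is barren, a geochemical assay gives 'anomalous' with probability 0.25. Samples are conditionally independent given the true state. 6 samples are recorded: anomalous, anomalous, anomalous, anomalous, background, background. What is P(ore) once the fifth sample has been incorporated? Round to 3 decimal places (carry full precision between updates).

0.986

Each posterior becomes the prior for the next update.
After 'anomalous': P(ore) = 0.6·0.8000 / (0.6·0.8000 + 0.25·0.2000) ≈ 0.9057
After 'anomalous': P(ore) = 0.6·0.9057 / (0.6·0.9057 + 0.25·0.0943) ≈ 0.9584
After 'anomalous': P(ore) = 0.6·0.9584 / (0.6·0.9584 + 0.25·0.0416) ≈ 0.9822
After 'anomalous': P(ore) = 0.6·0.9822 / (0.6·0.9822 + 0.25·0.0178) ≈ 0.9925
After 'background': P(ore) = 0.4·0.9925 / (0.4·0.9925 + 0.75·0.0075) ≈ 0.9861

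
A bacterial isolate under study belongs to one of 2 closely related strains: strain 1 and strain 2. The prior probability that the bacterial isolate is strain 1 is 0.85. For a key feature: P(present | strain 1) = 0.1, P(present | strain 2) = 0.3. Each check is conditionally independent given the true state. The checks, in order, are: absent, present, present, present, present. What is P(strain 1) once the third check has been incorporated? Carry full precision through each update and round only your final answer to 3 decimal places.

After 'absent': P(strain 1) = 0.9·0.8500 / (0.9·0.8500 + 0.7·0.1500) ≈ 0.8793
After 'present': P(strain 1) = 0.1·0.8793 / (0.1·0.8793 + 0.3·0.1207) ≈ 0.7083
After 'present': P(strain 1) = 0.1·0.7083 / (0.1·0.7083 + 0.3·0.2917) ≈ 0.4474

0.447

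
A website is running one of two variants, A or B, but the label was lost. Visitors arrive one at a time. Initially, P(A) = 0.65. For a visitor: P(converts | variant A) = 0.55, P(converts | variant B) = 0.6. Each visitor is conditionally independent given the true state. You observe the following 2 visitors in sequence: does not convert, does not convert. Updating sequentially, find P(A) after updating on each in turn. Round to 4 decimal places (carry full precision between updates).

0.7015

Apply Bayes' rule sequentially, carrying P(A) forward.
After 'does not convert': P(A) = 0.45·0.6500 / (0.45·0.6500 + 0.4·0.3500) ≈ 0.6763
After 'does not convert': P(A) = 0.45·0.6763 / (0.45·0.6763 + 0.4·0.3237) ≈ 0.7015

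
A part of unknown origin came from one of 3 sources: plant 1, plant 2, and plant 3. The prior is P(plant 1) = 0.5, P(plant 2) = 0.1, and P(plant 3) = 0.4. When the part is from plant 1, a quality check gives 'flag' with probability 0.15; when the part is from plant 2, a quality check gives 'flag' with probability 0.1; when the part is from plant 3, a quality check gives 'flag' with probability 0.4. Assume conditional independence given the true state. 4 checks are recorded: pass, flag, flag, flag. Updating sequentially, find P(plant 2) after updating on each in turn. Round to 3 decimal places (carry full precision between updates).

0.005

After 'pass': normaliser = 0.85·0.5000 + 0.9·0.1000 + 0.6·0.4000; P(plant 1) ≈ 0.5629, P(plant 2) ≈ 0.1192, P(plant 3) ≈ 0.3179
After 'flag': normaliser = 0.15·0.5629 + 0.1·0.1192 + 0.4·0.3179; P(plant 1) ≈ 0.3778, P(plant 2) ≈ 0.0533, P(plant 3) ≈ 0.5689
After 'flag': normaliser = 0.15·0.3778 + 0.1·0.0533 + 0.4·0.5689; P(plant 1) ≈ 0.1957, P(plant 2) ≈ 0.0184, P(plant 3) ≈ 0.7859
After 'flag': normaliser = 0.15·0.1957 + 0.1·0.0184 + 0.4·0.7859; P(plant 1) ≈ 0.0850, P(plant 2) ≈ 0.0053, P(plant 3) ≈ 0.9097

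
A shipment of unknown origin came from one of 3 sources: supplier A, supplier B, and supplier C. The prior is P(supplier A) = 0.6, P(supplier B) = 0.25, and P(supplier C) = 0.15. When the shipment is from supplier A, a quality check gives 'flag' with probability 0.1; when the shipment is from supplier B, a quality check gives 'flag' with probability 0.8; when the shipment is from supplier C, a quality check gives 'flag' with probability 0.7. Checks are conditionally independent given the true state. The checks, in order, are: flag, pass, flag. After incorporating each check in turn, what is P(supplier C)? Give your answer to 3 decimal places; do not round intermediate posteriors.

After 'flag': normaliser = 0.1·0.6000 + 0.8·0.2500 + 0.7·0.1500; P(supplier A) ≈ 0.1644, P(supplier B) ≈ 0.5479, P(supplier C) ≈ 0.2877
After 'pass': normaliser = 0.9·0.1644 + 0.2·0.5479 + 0.3·0.2877; P(supplier A) ≈ 0.4303, P(supplier B) ≈ 0.3187, P(supplier C) ≈ 0.2510
After 'flag': normaliser = 0.1·0.4303 + 0.8·0.3187 + 0.7·0.2510; P(supplier A) ≈ 0.0908, P(supplier B) ≈ 0.5383, P(supplier C) ≈ 0.3709

0.371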